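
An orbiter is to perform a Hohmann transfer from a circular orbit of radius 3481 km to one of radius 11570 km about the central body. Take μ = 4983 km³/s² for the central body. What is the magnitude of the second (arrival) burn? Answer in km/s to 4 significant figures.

Δv₂ = 0.2099 km/s

The Hohmann ellipse has a_t = (r₁ + r₂)/2 = 7525.5 km.
Circular speed at r = 11570 km: v_c = √(μ/r) = 0.65626 km/s.
Transfer-orbit speed at the same r (vis-viva, a = a_t): v_t = √[μ(2/r − 1/a_t)] = 0.44634 km/s.
Δv₂ = |v_t − v_c| = |0.44634 − 0.65626| = 0.2099 km/s.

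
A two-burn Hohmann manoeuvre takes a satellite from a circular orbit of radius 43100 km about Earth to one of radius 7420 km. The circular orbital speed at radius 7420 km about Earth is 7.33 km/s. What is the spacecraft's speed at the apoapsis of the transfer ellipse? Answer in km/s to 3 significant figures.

v = 1.65 km/s

From the circular-orbit relation v² = μ/r at r = 7420 km: μ = v²r = (7.33)² × 7420 = 3.98668×10^5 km³/s².
Transfer-ellipse semi-major axis a_t = (r₁ + r₂)/2 = (43100 + 7420)/2 = 25260 km.
The apoapsis of the transfer ellipse is at r = 43100 km.
Applying v² = μ(2/r − 1/a_t): v = 1.648 km/s.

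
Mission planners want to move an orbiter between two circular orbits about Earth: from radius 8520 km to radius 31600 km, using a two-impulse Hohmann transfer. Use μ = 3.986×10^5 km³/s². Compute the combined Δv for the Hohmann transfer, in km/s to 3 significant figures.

Δv = 2.98 km/s

The Hohmann ellipse has a_t = (r₁ + r₂)/2 = 20060 km.
At r₁ the circular-orbit speed is v₁ = √(μ/r₁) = 6.840 km/s.
On the transfer ellipse at r₁, vis-viva gives v_p = √[μ(2/r₁ − 1/a_t)] = 8.585 km/s.
First burn Δv₁ = |v_p − v₁| = 1.745 km/s.
Circular speed at r₂: v₂ = √(μ/r₂) = 3.552 km/s.
Transfer-orbit speed at r₂: v_a = √[μ(2/r₂ − 1/a_t)] = 2.315 km/s.
Second burn Δv₂ = |v₂ − v_a| = 1.237 km/s.
Total Δv = Δv₁ + Δv₂ = 2.982 km/s.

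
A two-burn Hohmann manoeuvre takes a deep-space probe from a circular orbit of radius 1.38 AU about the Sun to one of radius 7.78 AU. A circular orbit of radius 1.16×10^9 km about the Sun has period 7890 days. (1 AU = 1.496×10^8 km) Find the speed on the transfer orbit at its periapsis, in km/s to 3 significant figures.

From Kepler's third law T² = 4π²r³/μ at r = 1.16×10^9 km, T = 7890 days = 7890 × 86400 s = 6.81696×10^8 s: μ = 4π²r³/T² = 1.32603×10^11 km³/s².
In km: r₁ = 1.38 × 1.496×10^8 = 2.06448×10^8 km; r₂ = 7.78 × 1.496×10^8 = 1.163888×10^9 km.
The Hohmann ellipse has a_t = (r₁ + r₂)/2 = 6.85168×10^8 km.
At periapsis, r = 2.06448×10^8 km.
Applying v² = μ(2/r − 1/a_t): v = 33.03 km/s.

v = 33.0 km/s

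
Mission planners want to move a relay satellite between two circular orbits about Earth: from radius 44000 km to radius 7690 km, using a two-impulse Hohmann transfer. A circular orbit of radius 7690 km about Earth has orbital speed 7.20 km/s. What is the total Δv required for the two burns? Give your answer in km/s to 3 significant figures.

From the circular-orbit relation v² = μ/r at r = 7690 km: μ = v²r = (7.20)² × 7690 = 3.98650×10^5 km³/s².
Transfer-ellipse semi-major axis a_t = (r₁ + r₂)/2 = (44000 + 7690)/2 = 25845 km.
At r₁ the circular-orbit speed is v₁ = √(μ/r₁) = 3.01002 km/s.
On the transfer ellipse at r₁, vis-viva gives v_a = √[μ(2/r₁ − 1/a_t)] = 1.64189 km/s.
First burn Δv₁ = |v_a − v₁| = 1.36813 km/s.
Circular speed at r₂: v₂ = √(μ/r₂) = 7.20000 km/s.
Transfer-orbit speed at r₂: v_p = √[μ(2/r₂ − 1/a_t)] = 9.39443 km/s.
Second burn Δv₂ = |v₂ − v_p| = 2.19443 km/s.
Total Δv = Δv₁ + Δv₂ = 3.563 km/s.

Δv = 3.56 km/s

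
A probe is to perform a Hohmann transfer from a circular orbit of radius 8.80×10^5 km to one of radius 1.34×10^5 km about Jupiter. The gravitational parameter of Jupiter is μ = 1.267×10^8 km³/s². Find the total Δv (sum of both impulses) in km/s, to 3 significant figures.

The Hohmann ellipse has a_t = (r₁ + r₂)/2 = 5.070×10^5 km.
Circular speed at r₁: v₁ = √(μ/r₁) = √(1.267×10^8/8.800×10^5) = 11.999 km/s.
Transfer-orbit speed at r₁ (vis-viva equation): v_a = √[μ(2/r₁ − 1/a_t)] = 6.1687 km/s.
First burn Δv₁ = |v_a − v₁| = 5.830 km/s.
At r₂, v₂ = √(μ/r₂) = 30.749 km/s.
Transfer-orbit speed at r₂: v_p = √[μ(2/r₂ − 1/a_t)] = 40.511 km/s.
Second burn Δv₂ = |v₂ − v_p| = 9.762 km/s.
Δv = Δv₁ + Δv₂ = 5.830 + 9.762 = 15.59 km/s.

Δv = 15.6 km/s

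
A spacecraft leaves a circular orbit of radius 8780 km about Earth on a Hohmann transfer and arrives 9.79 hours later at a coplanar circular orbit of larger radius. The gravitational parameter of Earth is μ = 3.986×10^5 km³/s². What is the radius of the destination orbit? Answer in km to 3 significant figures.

r₂ = 65000 km

Transfer time t = 9.79 hours = 35244 s, and t = π√(a_t³/μ).
So a_t = (μ t²/π²)^(1/3) = (3.986×10^5 × (35244)² / π²)^(1/3) = 36881 km.
Since a_t = (r₁ + r₂)/2, r₂ = 2a_t − r₁ = 2×36881 − 8780 = 64982 km.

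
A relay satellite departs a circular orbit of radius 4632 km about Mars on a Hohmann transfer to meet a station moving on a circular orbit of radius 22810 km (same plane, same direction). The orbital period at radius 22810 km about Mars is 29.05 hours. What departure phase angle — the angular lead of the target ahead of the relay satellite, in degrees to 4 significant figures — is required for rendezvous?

φ = 96.02°

From Kepler's third law T² = 4π²r³/μ at r = 22810 km, T = 29.05 hours = 29.05 × 3600 s = 1.0458×10^5 s: μ = 4π²r³/T² = 42838.9 km³/s².
Transfer-ellipse semi-major axis a_t = (r₁ + r₂)/2 = (4632 + 22810)/2 = 13721 km.
Transfer time t = π√(a_t³/μ) = 24395 s.
The target's mean motion on its circular orbit is ω₂ = √(μ/r₂³) = 6.0080×10^-5 rad/s.
Angle swept by the target during transfer: ω₂·t = 1.4657 rad = 83.98°.
The relay satellite traverses 180° on the transfer ellipse, so the target must lead by 180° − 83.98° = 96.02°.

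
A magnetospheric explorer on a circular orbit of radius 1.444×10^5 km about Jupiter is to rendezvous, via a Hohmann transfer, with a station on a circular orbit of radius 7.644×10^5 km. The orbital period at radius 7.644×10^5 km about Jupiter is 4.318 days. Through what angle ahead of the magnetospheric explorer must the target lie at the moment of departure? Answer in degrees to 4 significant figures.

φ = 97.50°

From Kepler's third law T² = 4π²r³/μ at r = 7.644×10^5 km, T = 4.318 days = 4.318 × 86400 s = 3.730752×10^5 s: μ = 4π²r³/T² = 1.26686×10^8 km³/s².
Semi-major axis of the transfer orbit: a_t = (1.444×10^5 + 7.644×10^5)/2 = 4.544×10^5 km.
Transfer time t = π√(a_t³/μ) = 85495 s.
Target angular speed ω₂ = √(μ/r₂³) = 1.6842×10^-5 rad/s.
Angle swept by the target during transfer: ω₂·t = 1.4399 rad = 82.50°.
The magnetospheric explorer traverses 180° on the transfer ellipse, so the target must lead by 180° − 82.50° = 97.50°.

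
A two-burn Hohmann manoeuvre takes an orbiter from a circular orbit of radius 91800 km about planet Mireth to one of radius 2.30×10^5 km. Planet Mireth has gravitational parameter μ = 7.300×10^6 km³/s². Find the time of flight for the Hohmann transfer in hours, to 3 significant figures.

t = 20.8 hours

Semi-major axis of the transfer orbit: a_t = (91800 + 2.300×10^5)/2 = 1.609×10^5 km.
Half the transfer-orbit period gives t = π√(a_t³/μ) = 75050 s.
Converting: 75050 s ÷ 3600 s/hour = 20.8 hours.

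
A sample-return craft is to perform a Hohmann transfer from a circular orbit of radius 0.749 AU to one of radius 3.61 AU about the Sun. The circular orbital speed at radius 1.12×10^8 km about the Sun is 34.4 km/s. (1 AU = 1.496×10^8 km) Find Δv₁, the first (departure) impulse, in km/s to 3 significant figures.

From the circular-orbit relation v² = μ/r at r = 1.12×10^8 km: μ = v²r = (34.4)² × 1.12×10^8 = 1.32536×10^11 km³/s².
In km: r₁ = 0.749 × 1.496×10^8 = 1.120504×10^8 km; r₂ = 3.61 × 1.496×10^8 = 5.40056×10^8 km.
Semi-major axis of the transfer orbit: a_t = (1.120504×10^8 + 5.40056×10^8)/2 = 3.260532×10^8 km.
Circular speed at r = 1.120504×10^8 km: v_c = √(μ/r) = 34.39 km/s.
Transfer-orbit speed at the same r (vis-viva, a = a_t): v_t = √[μ(2/r − 1/a_t)] = 44.26 km/s.
Δv₁ = |v_t − v_c| = |44.26 − 34.39| = 9.870 km/s.

Δv₁ = 9.87 km/s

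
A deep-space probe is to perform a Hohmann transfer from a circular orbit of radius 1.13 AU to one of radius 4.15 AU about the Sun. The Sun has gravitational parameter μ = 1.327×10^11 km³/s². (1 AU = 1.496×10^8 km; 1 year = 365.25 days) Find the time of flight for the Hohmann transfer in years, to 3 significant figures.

t = 2.14 years

In km: r₁ = 1.13 × 1.496×10^8 = 1.69048×10^8 km; r₂ = 4.15 × 1.496×10^8 = 6.2084×10^8 km.
Transfer-ellipse semi-major axis a_t = (r₁ + r₂)/2 = (1.69048×10^8 + 6.2084×10^8)/2 = 3.94944×10^8 km.
Half the transfer-orbit period gives t = π√(a_t³/μ) = 6.769×10^7 s.
Converting: 6.769×10^7 s ÷ 3.15576×10^7 s/year (365.25 × 86400) = 2.14 years.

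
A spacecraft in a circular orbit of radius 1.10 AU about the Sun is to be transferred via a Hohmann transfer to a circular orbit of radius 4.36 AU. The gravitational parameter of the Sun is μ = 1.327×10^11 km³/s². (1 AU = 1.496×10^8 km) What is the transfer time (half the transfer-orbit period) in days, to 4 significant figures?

t = 823.8 days

In km: r₁ = 1.10 × 1.496×10^8 = 1.6456×10^8 km; r₂ = 4.36 × 1.496×10^8 = 6.52256×10^8 km.
The Hohmann ellipse has a_t = (r₁ + r₂)/2 = 4.08408×10^8 km.
By Kepler's third law the transfer-orbit period is T = 2π√(a_t³/μ), so t = T/2 = 7.118×10^7 s.
Converting: 7.118×10^7 s ÷ 86400 s/day = 823.8 days.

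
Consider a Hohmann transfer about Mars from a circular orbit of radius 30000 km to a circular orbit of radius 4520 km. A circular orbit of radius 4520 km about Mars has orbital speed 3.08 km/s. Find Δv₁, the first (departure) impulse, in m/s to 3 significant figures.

From the circular-orbit relation v² = μ/r at r = 4520 km: μ = v²r = (3.08)² × 4520 = 42878.5 km³/s².
Semi-major axis of the transfer orbit: a_t = (30000 + 4520)/2 = 17260 km.
On the circular orbit at r = 30000 km, v_c = √(μ/r) = 1.1955 km/s.
Vis-viva on the transfer ellipse at r = 30000 km gives v_t = √[μ(2/r − 1/a_t)] = 0.61180 km/s.
Δv₁ = |v_t − v_c| = |0.61180 − 1.1955| = 0.5837 km/s.

Δv₁ = 584 m/s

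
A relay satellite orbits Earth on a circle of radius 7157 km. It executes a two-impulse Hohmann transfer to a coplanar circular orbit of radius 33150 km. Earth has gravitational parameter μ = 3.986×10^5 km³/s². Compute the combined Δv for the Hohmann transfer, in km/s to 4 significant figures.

Δv = 3.510 km/s

Semi-major axis of the transfer orbit: a_t = (7157 + 33150)/2 = 20153.5 km.
At r₁ the circular-orbit speed is v₁ = √(μ/r₁) = 7.462823 km/s.
On the transfer ellipse at r₁, vis-viva gives v_p = √[μ(2/r₁ − 1/a_t)] = 9.571272 km/s.
First burn Δv₁ = |v_p − v₁| = 2.1084 km/s.
At r₂, v₂ = √(μ/r₂) = 3.4676 km/s.
Transfer-orbit speed at r₂: v_a = √[μ(2/r₂ − 1/a_t)] = 2.0664 km/s.
Second burn Δv₂ = |v₂ − v_a| = 1.4012 km/s.
Δv = Δv₁ + Δv₂ = 2.1084 + 1.4012 = 3.510 km/s.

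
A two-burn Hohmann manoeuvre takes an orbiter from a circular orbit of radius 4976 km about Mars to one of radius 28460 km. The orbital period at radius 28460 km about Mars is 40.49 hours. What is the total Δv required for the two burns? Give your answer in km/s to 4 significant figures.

From Kepler's third law T² = 4π²r³/μ at r = 28460 km, T = 40.49 hours = 40.49 × 3600 s = 1.45764×10^5 s: μ = 4π²r³/T² = 42831.6 km³/s².
Transfer-ellipse semi-major axis a_t = (r₁ + r₂)/2 = (4976 + 28460)/2 = 16718 km.
At r₁ the circular-orbit speed is v₁ = √(μ/r₁) = 2.9339 km/s.
On the transfer ellipse at r₁, vis-viva gives v_p = √[μ(2/r₁ − 1/a_t)] = 3.8280 km/s.
First burn Δv₁ = |v_p − v₁| = 0.8941 km/s.
At r₂, v₂ = √(μ/r₂) = 1.2268 km/s.
Transfer-orbit speed at r₂: v_a = √[μ(2/r₂ − 1/a_t)] = 0.66929 km/s.
Second burn Δv₂ = |v₂ − v_a| = 0.5575 km/s.
Δv = Δv₁ + Δv₂ = 0.8941 + 0.5575 = 1.452 km/s.

Δv = 1.452 km/s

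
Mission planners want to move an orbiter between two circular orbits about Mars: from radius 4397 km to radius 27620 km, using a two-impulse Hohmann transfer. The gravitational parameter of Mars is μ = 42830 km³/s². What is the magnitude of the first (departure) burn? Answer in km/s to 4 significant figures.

Δv₁ = 0.9785 km/s

Transfer-ellipse semi-major axis a_t = (r₁ + r₂)/2 = (4397 + 27620)/2 = 16008.5 km.
Circular speed at r = 4397 km: v_c = √(μ/r) = 3.1210 km/s.
Transfer-orbit speed at the same r (vis-viva, a = a_t): v_t = √[μ(2/r − 1/a_t)] = 4.0995 km/s.
Δv₁ = |v_t − v_c| = |4.0995 − 3.1210| = 0.9785 km/s.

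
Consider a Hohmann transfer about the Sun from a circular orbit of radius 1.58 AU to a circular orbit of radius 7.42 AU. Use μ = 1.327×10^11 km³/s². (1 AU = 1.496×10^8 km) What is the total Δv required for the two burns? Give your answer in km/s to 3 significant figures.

In km: r₁ = 1.58 × 1.496×10^8 = 2.36368×10^8 km; r₂ = 7.42 × 1.496×10^8 = 1.110032×10^9 km.
Transfer-ellipse semi-major axis a_t = (r₁ + r₂)/2 = (2.36368×10^8 + 1.110032×10^9)/2 = 6.732×10^8 km.
At r₁ the circular-orbit speed is v₁ = √(μ/r₁) = 23.694 km/s.
On the transfer ellipse at r₁, v² = μ(2/r − 1/a) gives v_p = √[μ(2/r₁ − 1/a_t)] = 30.425 km/s.
First burn Δv₁ = |v_p − v₁| = 6.731 km/s.
At r₂, v₂ = √(μ/r₂) = 10.934 km/s.
Transfer-orbit speed at r₂: v_a = √[μ(2/r₂ − 1/a_t)] = 6.4787 km/s.
Second burn Δv₂ = |v₂ − v_a| = 4.455 km/s.
Total Δv = Δv₁ + Δv₂ = 11.19 km/s.

Δv = 11.2 km/s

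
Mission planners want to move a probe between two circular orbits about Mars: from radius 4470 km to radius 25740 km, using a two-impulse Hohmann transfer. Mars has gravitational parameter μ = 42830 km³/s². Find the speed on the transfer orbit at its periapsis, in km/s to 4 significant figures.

Semi-major axis of the transfer orbit: a_t = (4470 + 25740)/2 = 15105 km.
The periapsis of the transfer ellipse is at r = 4470 km.
Vis-viva: v = √[μ(2/r − 1/a_t)] = √[42830 × (2/4470 − 1/15105)] = 4.041 km/s.

v = 4.041 km/s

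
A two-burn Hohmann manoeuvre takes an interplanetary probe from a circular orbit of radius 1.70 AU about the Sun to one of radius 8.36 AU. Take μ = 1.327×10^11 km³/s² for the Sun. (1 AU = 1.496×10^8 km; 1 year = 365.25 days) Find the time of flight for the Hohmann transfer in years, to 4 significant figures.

t = 5.641 years

In km: r₁ = 1.70 × 1.496×10^8 = 2.5432×10^8 km; r₂ = 8.36 × 1.496×10^8 = 1.250656×10^9 km.
The Hohmann ellipse has a_t = (r₁ + r₂)/2 = 7.52488×10^8 km.
Half the transfer-orbit period gives t = π√(a_t³/μ) = 1.7802×10^8 s.
Converting: 1.7802×10^8 s ÷ 3.15576×10^7 s/year (365.25 × 86400) = 5.641 years.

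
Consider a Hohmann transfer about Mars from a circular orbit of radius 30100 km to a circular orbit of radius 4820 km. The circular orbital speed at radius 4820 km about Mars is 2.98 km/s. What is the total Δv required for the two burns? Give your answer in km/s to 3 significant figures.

From the circular-orbit relation v² = μ/r at r = 4820 km: μ = v²r = (2.98)² × 4820 = 42803.5 km³/s².
Transfer-ellipse semi-major axis a_t = (r₁ + r₂)/2 = (30100 + 4820)/2 = 17460 km.
At r₁ the circular-orbit speed is v₁ = √(μ/r₁) = 1.19249 km/s.
Transfer-orbit speed at r₁ (vis-viva equation): v_a = √[μ(2/r₁ − 1/a_t)] = 0.626553 km/s.
First burn Δv₁ = |v_a − v₁| = 0.5659 km/s.
Circular speed at r₂: v₂ = √(μ/r₂) = 2.9800 km/s.
Transfer-orbit speed at r₂: v_p = √[μ(2/r₂ − 1/a_t)] = 3.9127 km/s.
Second burn Δv₂ = |v₂ − v_p| = 0.9327 km/s.
Δv = Δv₁ + Δv₂ = 0.5659 + 0.9327 = 1.499 km/s.

Δv = 1.50 km/s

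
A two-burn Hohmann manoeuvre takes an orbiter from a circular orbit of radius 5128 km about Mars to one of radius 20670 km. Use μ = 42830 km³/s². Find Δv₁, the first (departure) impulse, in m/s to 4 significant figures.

Semi-major axis of the transfer orbit: a_t = (5128 + 20670)/2 = 12899 km.
Circular speed at r = 5128 km: v_c = √(μ/r) = 2.8900 km/s.
Transfer-orbit speed at the same r (vis-viva, a = a_t): v_t = √[μ(2/r − 1/a_t)] = 3.6584 km/s.
Δv₁ = |v_t − v_c| = |3.6584 − 2.8900| = 0.7684 km/s.

Δv₁ = 768.4 m/s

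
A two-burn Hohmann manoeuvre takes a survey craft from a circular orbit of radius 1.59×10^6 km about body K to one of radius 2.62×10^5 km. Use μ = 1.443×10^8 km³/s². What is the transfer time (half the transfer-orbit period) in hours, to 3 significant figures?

t = 64.7 hours

The Hohmann ellipse has a_t = (r₁ + r₂)/2 = 9.260×10^5 km.
Transfer time t = π√(a_t³/μ) = π√((9.260×10^5)³ / 1.443×10^8) = 2.330×10^5 s.
Converting: 2.330×10^5 s ÷ 3600 s/hour = 64.7 hours.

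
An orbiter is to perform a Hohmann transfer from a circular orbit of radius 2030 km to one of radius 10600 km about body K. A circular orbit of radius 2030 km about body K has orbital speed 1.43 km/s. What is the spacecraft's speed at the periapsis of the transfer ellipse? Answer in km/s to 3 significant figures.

From the circular-orbit relation v² = μ/r at r = 2030 km: μ = v²r = (1.43)² × 2030 = 4151.15 km³/s².
Transfer-ellipse semi-major axis a_t = (r₁ + r₂)/2 = (2030 + 10600)/2 = 6315 km.
The periapsis of the transfer ellipse is at r = 2030 km.
From the vis-viva equation, v = √[μ(2/r − 1/a_t)] = 1.853 km/s.

v = 1.85 km/s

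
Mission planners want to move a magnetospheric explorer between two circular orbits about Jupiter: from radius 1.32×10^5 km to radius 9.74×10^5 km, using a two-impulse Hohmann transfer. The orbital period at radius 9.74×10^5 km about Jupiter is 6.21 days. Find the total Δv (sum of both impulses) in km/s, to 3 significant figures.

Δv = 16.0 km/s

From Kepler's third law T² = 4π²r³/μ at r = 9.74×10^5 km, T = 6.21 days = 6.21 × 86400 s = 5.36544×10^5 s: μ = 4π²r³/T² = 1.26714×10^8 km³/s².
Semi-major axis of the transfer orbit: a_t = (1.320×10^5 + 9.740×10^5)/2 = 5.530×10^5 km.
At r₁ the circular-orbit speed is v₁ = √(μ/r₁) = 30.98 km/s.
Transfer-orbit speed at r₁ (vis-viva equation): v_p = √[μ(2/r₁ − 1/a_t)] = 41.12 km/s.
First burn Δv₁ = |v_p − v₁| = 10.14 km/s.
At r₂, v₂ = √(μ/r₂) = 11.406 km/s.
Transfer-orbit speed at r₂: v_a = √[μ(2/r₂ − 1/a_t)] = 5.5726 km/s.
Second burn Δv₂ = |v₂ − v_a| = 5.833 km/s.
Δv = Δv₁ + Δv₂ = 10.14 + 5.833 = 15.97 km/s.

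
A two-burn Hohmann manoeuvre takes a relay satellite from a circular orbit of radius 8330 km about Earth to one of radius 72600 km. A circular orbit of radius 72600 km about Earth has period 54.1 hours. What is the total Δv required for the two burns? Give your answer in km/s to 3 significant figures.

From Kepler's third law T² = 4π²r³/μ at r = 72600 km, T = 54.1 hours = 54.1 × 3600 s = 1.9476×10^5 s: μ = 4π²r³/T² = 3.98263×10^5 km³/s².
The Hohmann ellipse has a_t = (r₁ + r₂)/2 = 40465 km.
Circular speed at r₁: v₁ = √(μ/r₁) = √(3.98263×10^5/8330) = 6.9145 km/s.
Transfer-orbit speed at r₁ (vis-viva): v_p = √[μ(2/r₁ − 1/a_t)] = 9.2617 km/s.
First burn Δv₁ = |v_p − v₁| = 2.3472 km/s.
At r₂, v₂ = √(μ/r₂) = 2.3422 km/s.
Transfer-orbit speed at r₂: v_a = √[μ(2/r₂ − 1/a_t)] = 1.0627 km/s.
Second burn Δv₂ = |v₂ − v_a| = 1.2795 km/s.
Total Δv = Δv₁ + Δv₂ = 3.627 km/s.

Δv = 3.63 km/s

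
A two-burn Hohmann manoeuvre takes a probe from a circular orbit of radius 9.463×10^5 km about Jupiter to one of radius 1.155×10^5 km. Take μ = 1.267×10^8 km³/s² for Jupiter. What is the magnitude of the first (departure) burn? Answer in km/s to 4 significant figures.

Semi-major axis of the transfer orbit: a_t = (9.463×10^5 + 1.155×10^5)/2 = 5.309×10^5 km.
On the circular orbit at r = 9.463×10^5 km, v_c = √(μ/r) = 11.571 km/s.
Transfer-orbit speed at the same r (vis-viva, a = a_t): v_t = √[μ(2/r − 1/a_t)] = 5.3971 km/s.
Δv₁ = |v_t − v_c| = |5.3971 − 11.571| = 6.174 km/s.

Δv₁ = 6.174 km/s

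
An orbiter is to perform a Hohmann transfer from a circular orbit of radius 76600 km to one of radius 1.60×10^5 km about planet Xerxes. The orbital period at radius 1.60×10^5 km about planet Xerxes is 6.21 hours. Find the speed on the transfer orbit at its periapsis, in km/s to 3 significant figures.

v = 75.6 km/s

From Kepler's third law T² = 4π²r³/μ at r = 1.60×10^5 km, T = 6.21 hours = 6.21 × 3600 s = 22356 s: μ = 4π²r³/T² = 3.23543×10^8 km³/s².
Transfer-ellipse semi-major axis a_t = (r₁ + r₂)/2 = (76600 + 1.600×10^5)/2 = 1.183×10^5 km.
The periapsis of the transfer ellipse is at r = 76600 km.
From the vis-viva equation, v = √[μ(2/r − 1/a_t)] = 75.58 km/s.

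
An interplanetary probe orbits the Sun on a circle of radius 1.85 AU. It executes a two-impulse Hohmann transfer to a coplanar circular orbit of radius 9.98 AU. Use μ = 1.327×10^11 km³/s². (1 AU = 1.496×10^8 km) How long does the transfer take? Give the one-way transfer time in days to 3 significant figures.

t = 2630 days

In km: r₁ = 1.85 × 1.496×10^8 = 2.7676×10^8 km; r₂ = 9.98 × 1.496×10^8 = 1.493008×10^9 km.
The Hohmann ellipse has a_t = (r₁ + r₂)/2 = 8.84884×10^8 km.
Half the transfer-orbit period gives t = π√(a_t³/μ) = 2.270×10^8 s.
Converting: 2.270×10^8 s ÷ 86400 s/day = 2630 days.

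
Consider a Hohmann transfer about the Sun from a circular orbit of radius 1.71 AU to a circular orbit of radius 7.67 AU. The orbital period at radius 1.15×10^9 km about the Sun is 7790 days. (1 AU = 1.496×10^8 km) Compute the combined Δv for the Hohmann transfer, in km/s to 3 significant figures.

Δv = 10.6 km/s

From Kepler's third law T² = 4π²r³/μ at r = 1.15×10^9 km, T = 7790 days = 7790 × 86400 s = 6.73056×10^8 s: μ = 4π²r³/T² = 1.32541×10^11 km³/s².
In km: r₁ = 1.71 × 1.496×10^8 = 2.55816×10^8 km; r₂ = 7.67 × 1.496×10^8 = 1.147432×10^9 km.
The Hohmann ellipse has a_t = (r₁ + r₂)/2 = 7.01624×10^8 km.
Circular speed at r₁: v₁ = √(μ/r₁) = √(1.32541×10^11/2.55816×10^8) = 22.7621 km/s.
On the transfer ellipse at r₁, vis-viva gives v_p = √[μ(2/r₁ − 1/a_t)] = 29.1087 km/s.
First burn Δv₁ = |v_p − v₁| = 6.3466 km/s.
At r₂, v₂ = √(μ/r₂) = 10.7476 km/s.
Transfer-orbit speed at r₂: v_a = √[μ(2/r₂ − 1/a_t)] = 6.48968 km/s.
Second burn Δv₂ = |v₂ − v_a| = 4.2579 km/s.
Total Δv = Δv₁ + Δv₂ = 10.60 km/s.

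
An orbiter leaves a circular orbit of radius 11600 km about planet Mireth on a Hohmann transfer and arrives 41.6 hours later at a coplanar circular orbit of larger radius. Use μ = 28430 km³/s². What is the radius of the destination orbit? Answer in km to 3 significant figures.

r₂ = 68700 km

Transfer time t = 41.6 hours = 1.4976×10^5 s, and t = π√(a_t³/μ).
So a_t = (μ t²/π²)^(1/3) = (28430 × (1.4976×10^5)² / π²)^(1/3) = 40126 km.
Since a_t = (r₁ + r₂)/2, r₂ = 2a_t − r₁ = 2×40126 − 11600 = 68652 km.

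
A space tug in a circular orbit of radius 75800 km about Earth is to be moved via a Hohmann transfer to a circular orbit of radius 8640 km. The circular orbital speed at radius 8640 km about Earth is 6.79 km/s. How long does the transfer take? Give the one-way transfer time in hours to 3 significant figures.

From the circular-orbit relation v² = μ/r at r = 8640 km: μ = v²r = (6.79)² × 8640 = 3.98339×10^5 km³/s².
Transfer-ellipse semi-major axis a_t = (r₁ + r₂)/2 = (75800 + 8640)/2 = 42220 km.
By Kepler's third law the transfer-orbit period is T = 2π√(a_t³/μ), so t = T/2 = 43180 s.
Converting: 43180 s ÷ 3600 s/hour = 12.0 hours.

t = 12.0 hours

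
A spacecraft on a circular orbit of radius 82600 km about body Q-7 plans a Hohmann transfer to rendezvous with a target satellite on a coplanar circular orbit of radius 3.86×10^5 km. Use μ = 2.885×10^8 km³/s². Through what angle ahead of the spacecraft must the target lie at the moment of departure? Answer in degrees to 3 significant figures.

The Hohmann ellipse has a_t = (r₁ + r₂)/2 = 2.343×10^5 km.
Transfer time t = π√(a_t³/μ) = 20977 s.
The target's mean motion on its circular orbit is ω₂ = √(μ/r₂³) = 7.0826×10^-5 rad/s.
Angle swept by the target during transfer: ω₂·t = 1.4857 rad = 85.12°.
Arrival is 180° from departure on the ellipse, so φ = 180° − 85.12° = 94.9°.

φ = 94.9°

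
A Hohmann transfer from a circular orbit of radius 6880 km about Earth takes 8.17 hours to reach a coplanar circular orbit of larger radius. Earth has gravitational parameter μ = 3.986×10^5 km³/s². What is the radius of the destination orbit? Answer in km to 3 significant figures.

r₂ = 58500 km

Transfer time t = 8.17 hours = 29412 s, and t = π√(a_t³/μ).
So a_t = (μ t²/π²)^(1/3) = (3.986×10^5 × (29412)² / π²)^(1/3) = 32691 km.
Since a_t = (r₁ + r₂)/2, r₂ = 2a_t − r₁ = 2×32691 − 6880 = 58502 km.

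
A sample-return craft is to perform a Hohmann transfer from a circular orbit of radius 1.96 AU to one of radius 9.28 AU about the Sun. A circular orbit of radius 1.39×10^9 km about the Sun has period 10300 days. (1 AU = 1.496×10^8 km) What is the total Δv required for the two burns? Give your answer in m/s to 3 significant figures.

From Kepler's third law T² = 4π²r³/μ at r = 1.39×10^9 km, T = 10300 days = 10300 × 86400 s = 8.8992×10^8 s: μ = 4π²r³/T² = 1.33876×10^11 km³/s².
In km: r₁ = 1.96 × 1.496×10^8 = 2.93216×10^8 km; r₂ = 9.28 × 1.496×10^8 = 1.388288×10^9 km.
Transfer-ellipse semi-major axis a_t = (r₁ + r₂)/2 = (2.93216×10^8 + 1.388288×10^9)/2 = 8.40752×10^8 km.
Circular speed at r₁: v₁ = √(μ/r₁) = √(1.33876×10^11/2.93216×10^8) = 21.37 km/s.
Transfer-orbit speed at r₁ (vis-viva equation): v_p = √[μ(2/r₁ − 1/a_t)] = 27.46 km/s.
First burn Δv₁ = |v_p − v₁| = 6.090 km/s.
Circular speed at r₂: v₂ = √(μ/r₂) = 9.820 km/s.
Transfer-orbit speed at r₂: v_a = √[μ(2/r₂ − 1/a_t)] = 5.799 km/s.
Second burn Δv₂ = |v₂ − v_a| = 4.021 km/s.
Total Δv = Δv₁ + Δv₂ = 10.11 km/s.

Δv = 10100 m/s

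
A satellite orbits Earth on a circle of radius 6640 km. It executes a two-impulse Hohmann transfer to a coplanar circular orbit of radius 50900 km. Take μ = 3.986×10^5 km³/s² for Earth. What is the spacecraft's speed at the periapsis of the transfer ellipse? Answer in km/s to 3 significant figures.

v = 10.3 km/s

The Hohmann ellipse has a_t = (r₁ + r₂)/2 = 28770 km.
At periapsis, r = 6640 km.
Applying v² = μ(2/r − 1/a_t): v = 10.31 km/s.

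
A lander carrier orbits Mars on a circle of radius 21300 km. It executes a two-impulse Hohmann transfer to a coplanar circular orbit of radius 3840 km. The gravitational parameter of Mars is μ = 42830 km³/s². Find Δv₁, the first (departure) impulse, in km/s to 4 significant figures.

Δv₁ = 0.6343 km/s

Semi-major axis of the transfer orbit: a_t = (21300 + 3840)/2 = 12570 km.
Circular speed at r = 21300 km: v_c = √(μ/r) = 1.41803 km/s.
Transfer-orbit speed at the same r (vis-viva, a = a_t): v_t = √[μ(2/r − 1/a_t)] = 0.783758 km/s.
Δv₁ = |v_t − v_c| = |0.783758 − 1.41803| = 0.6343 km/s.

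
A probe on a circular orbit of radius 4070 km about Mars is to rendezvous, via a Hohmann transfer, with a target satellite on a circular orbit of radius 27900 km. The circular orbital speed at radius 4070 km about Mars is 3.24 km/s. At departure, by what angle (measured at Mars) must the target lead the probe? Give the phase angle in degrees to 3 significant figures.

φ = 102°

From the circular-orbit relation v² = μ/r at r = 4070 km: μ = v²r = (3.24)² × 4070 = 42725.2 km³/s².
Semi-major axis of the transfer orbit: a_t = (4070 + 27900)/2 = 15985 km.
Transfer time t = π√(a_t³/μ) = 30720 s.
The target's mean motion on its circular orbit is ω₂ = √(μ/r₂³) = 4.435×10^-5 rad/s.
Angle swept by the target during transfer: ω₂·t = 1.3624 rad = 78.06°.
Arrival is 180° from departure on the ellipse, so φ = 180° − 78.06° = 102°.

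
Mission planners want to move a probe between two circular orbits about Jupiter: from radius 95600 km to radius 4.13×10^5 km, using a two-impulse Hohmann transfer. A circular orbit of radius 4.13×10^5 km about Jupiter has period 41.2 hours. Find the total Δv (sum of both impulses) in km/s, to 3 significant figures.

Δv = 16.7 km/s

From Kepler's third law T² = 4π²r³/μ at r = 4.13×10^5 km, T = 41.2 hours = 41.2 × 3600 s = 1.4832×10^5 s: μ = 4π²r³/T² = 1.26418×10^8 km³/s².
Transfer-ellipse semi-major axis a_t = (r₁ + r₂)/2 = (95600 + 4.130×10^5)/2 = 2.543×10^5 km.
At r₁ the circular-orbit speed is v₁ = √(μ/r₁) = 36.364 km/s.
Transfer-orbit speed at r₁ (v² = μ(2/r − 1/a)): v_p = √[μ(2/r₁ − 1/a_t)] = 46.342 km/s.
First burn Δv₁ = |v_p − v₁| = 9.978 km/s.
At r₂, v₂ = √(μ/r₂) = 17.49565 km/s.
Transfer-orbit speed at r₂: v_a = √[μ(2/r₂ − 1/a_t)] = 10.72719 km/s.
Second burn Δv₂ = |v₂ − v_a| = 6.768 km/s.
Δv = Δv₁ + Δv₂ = 9.978 + 6.768 = 16.75 km/s.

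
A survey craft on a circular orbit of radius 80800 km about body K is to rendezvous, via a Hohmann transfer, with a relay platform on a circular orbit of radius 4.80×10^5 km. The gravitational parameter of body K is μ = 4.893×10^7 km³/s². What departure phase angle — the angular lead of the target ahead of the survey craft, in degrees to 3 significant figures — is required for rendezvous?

φ = 99.6°

Transfer-ellipse semi-major axis a_t = (r₁ + r₂)/2 = (80800 + 4.800×10^5)/2 = 2.804×10^5 km.
Transfer time t = π√(a_t³/μ) = 66685 s.
The target's mean motion on its circular orbit is ω₂ = √(μ/r₂³) = 2.1034×10^-5 rad/s.
Angle swept by the target during transfer: ω₂·t = 1.4027 rad = 80.37°.
The survey craft traverses 180° on the transfer ellipse, so the target must lead by 180° − 80.37° = 99.6°.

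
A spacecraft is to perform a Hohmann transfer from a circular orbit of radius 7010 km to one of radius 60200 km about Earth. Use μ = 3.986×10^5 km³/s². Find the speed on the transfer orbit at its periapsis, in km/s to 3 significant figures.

v = 10.1 km/s

Transfer-ellipse semi-major axis a_t = (r₁ + r₂)/2 = (7010 + 60200)/2 = 33605 km.
The periapsis of the transfer ellipse is at r = 7010 km.
Applying v² = μ(2/r − 1/a_t): v = 10.09 km/s.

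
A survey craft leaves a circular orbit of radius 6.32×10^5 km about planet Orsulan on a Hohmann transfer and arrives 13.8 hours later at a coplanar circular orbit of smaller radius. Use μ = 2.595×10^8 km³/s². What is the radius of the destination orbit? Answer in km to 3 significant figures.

Transfer time t = 13.8 hours = 49680 s, and t = π√(a_t³/μ).
So a_t = (μ t²/π²)^(1/3) = (2.595×10^8 × (49680)² / π²)^(1/3) = 4.0185×10^5 km.
Since a_t = (r₁ + r₂)/2, r₂ = 2a_t − r₁ = 2×4.0185×10^5 − 6.320×10^5 = 1.717×10^5 km.

r₂ = 1.72×10^5 km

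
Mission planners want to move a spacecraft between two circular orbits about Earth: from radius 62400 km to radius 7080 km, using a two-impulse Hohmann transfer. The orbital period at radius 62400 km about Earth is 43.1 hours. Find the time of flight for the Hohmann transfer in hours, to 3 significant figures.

t = 8.95 hours

From Kepler's third law T² = 4π²r³/μ at r = 62400 km, T = 43.1 hours = 43.1 × 3600 s = 1.5516×10^5 s: μ = 4π²r³/T² = 3.98432×10^5 km³/s².
Transfer-ellipse semi-major axis a_t = (r₁ + r₂)/2 = (62400 + 7080)/2 = 34740 km.
Transfer time t = π√(a_t³/μ) = π√((34740)³ / 3.98432×10^5) = 32230 s.
Converting: 32230 s ÷ 3600 s/hour = 8.95 hours.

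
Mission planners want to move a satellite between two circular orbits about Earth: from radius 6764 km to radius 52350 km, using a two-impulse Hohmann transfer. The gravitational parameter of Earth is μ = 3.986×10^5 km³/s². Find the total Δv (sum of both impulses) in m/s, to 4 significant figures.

Δv = 3979 m/s

Transfer-ellipse semi-major axis a_t = (r₁ + r₂)/2 = (6764 + 52350)/2 = 29557 km.
Circular speed at r₁: v₁ = √(μ/r₁) = √(3.986×10^5/6764) = 7.67656 km/s.
Transfer-orbit speed at r₁ (vis-viva equation): v_p = √[μ(2/r₁ − 1/a_t)] = 10.2163 km/s.
First burn Δv₁ = |v_p − v₁| = 2.540 km/s.
At r₂, v₂ = √(μ/r₂) = 2.759 km/s.
Transfer-orbit speed at r₂: v_a = √[μ(2/r₂ − 1/a_t)] = 1.320 km/s.
Second burn Δv₂ = |v₂ − v_a| = 1.439 km/s.
Total Δv = Δv₁ + Δv₂ = 3.979 km/s.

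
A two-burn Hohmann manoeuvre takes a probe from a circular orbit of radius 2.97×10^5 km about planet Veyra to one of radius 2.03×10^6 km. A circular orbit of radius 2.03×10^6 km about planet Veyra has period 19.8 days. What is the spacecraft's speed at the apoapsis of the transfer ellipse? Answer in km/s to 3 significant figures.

From Kepler's third law T² = 4π²r³/μ at r = 2.03×10^6 km, T = 19.8 days = 19.8 × 86400 s = 1.71072×10^6 s: μ = 4π²r³/T² = 1.12847×10^8 km³/s².
Semi-major axis of the transfer orbit: a_t = (2.970×10^5 + 2.030×10^6)/2 = 1.1635×10^6 km.
The apoapsis of the transfer ellipse is at r = 2.030×10^6 km.
Vis-viva: v = √[μ(2/r − 1/a_t)] = √[1.12847×10^8 × (2/2.030×10^6 − 1/1.1635×10^6)] = 3.767 km/s.

v = 3.77 km/s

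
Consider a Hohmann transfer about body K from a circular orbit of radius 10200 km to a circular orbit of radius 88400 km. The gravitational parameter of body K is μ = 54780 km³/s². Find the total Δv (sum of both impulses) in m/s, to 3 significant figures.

Δv = 1210 m/s

The Hohmann ellipse has a_t = (r₁ + r₂)/2 = 49300 km.
At r₁ the circular-orbit speed is v₁ = √(μ/r₁) = 2.31745 km/s.
Transfer-orbit speed at r₁ (v² = μ(2/r − 1/a)): v_p = √[μ(2/r₁ − 1/a_t)] = 3.10323 km/s.
First burn Δv₁ = |v_p − v₁| = 0.7858 km/s.
Circular speed at r₂: v₂ = √(μ/r₂) = 0.7872 km/s.
Transfer-orbit speed at r₂: v_a = √[μ(2/r₂ − 1/a_t)] = 0.3581 km/s.
Second burn Δv₂ = |v₂ − v_a| = 0.4291 km/s.
Δv = Δv₁ + Δv₂ = 0.7858 + 0.4291 = 1.215 km/s.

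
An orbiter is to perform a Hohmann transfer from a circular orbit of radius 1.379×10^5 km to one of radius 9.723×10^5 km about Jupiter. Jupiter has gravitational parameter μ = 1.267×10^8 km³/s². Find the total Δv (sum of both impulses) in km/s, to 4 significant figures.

Δv = 15.53 km/s

The Hohmann ellipse has a_t = (r₁ + r₂)/2 = 5.551×10^5 km.
At r₁ the circular-orbit speed is v₁ = √(μ/r₁) = 30.311 km/s.
Transfer-orbit speed at r₁ (v² = μ(2/r − 1/a)): v_p = √[μ(2/r₁ − 1/a_t)] = 40.116 km/s.
First burn Δv₁ = |v_p − v₁| = 9.805 km/s.
Circular speed at r₂: v₂ = √(μ/r₂) = 11.4153 km/s.
Transfer-orbit speed at r₂: v_a = √[μ(2/r₂ − 1/a_t)] = 5.68964 km/s.
Second burn Δv₂ = |v₂ − v_a| = 5.726 km/s.
Total Δv = Δv₁ + Δv₂ = 15.53 km/s.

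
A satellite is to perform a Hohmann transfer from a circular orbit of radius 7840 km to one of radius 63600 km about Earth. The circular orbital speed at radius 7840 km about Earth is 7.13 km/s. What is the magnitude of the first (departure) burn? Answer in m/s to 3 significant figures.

Δv₁ = 2380 m/s

From the circular-orbit relation v² = μ/r at r = 7840 km: μ = v²r = (7.13)² × 7840 = 3.98561×10^5 km³/s².
The Hohmann ellipse has a_t = (r₁ + r₂)/2 = 35720 km.
On the circular orbit at r = 7840 km, v_c = √(μ/r) = 7.130 km/s.
Vis-viva on the transfer ellipse at r = 7840 km gives v_t = √[μ(2/r − 1/a_t)] = 9.514 km/s.
Δv₁ = |v_t − v_c| = |9.514 − 7.130| = 2.384 km/s.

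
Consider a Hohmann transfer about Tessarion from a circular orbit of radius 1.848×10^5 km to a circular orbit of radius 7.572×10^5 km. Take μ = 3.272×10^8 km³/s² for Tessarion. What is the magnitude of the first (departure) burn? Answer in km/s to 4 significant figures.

Semi-major axis of the transfer orbit: a_t = (1.848×10^5 + 7.572×10^5)/2 = 4.710×10^5 km.
Circular speed at r = 1.848×10^5 km: v_c = √(μ/r) = 42.08 km/s.
Transfer-orbit speed at the same r (vis-viva, a = a_t): v_t = √[μ(2/r − 1/a_t)] = 53.35 km/s.
Δv₁ = |v_t − v_c| = |53.35 − 42.08| = 11.27 km/s.

Δv₁ = 11.27 km/s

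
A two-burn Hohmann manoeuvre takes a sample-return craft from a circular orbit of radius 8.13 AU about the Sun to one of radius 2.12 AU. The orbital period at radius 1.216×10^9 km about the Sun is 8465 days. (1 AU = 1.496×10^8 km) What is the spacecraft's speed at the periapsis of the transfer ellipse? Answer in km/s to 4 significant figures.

v = 25.76 km/s

From Kepler's third law T² = 4π²r³/μ at r = 1.216×10^9 km, T = 8465 days = 8465 × 86400 s = 7.31376×10^8 s: μ = 4π²r³/T² = 1.32702×10^11 km³/s².
In km: r₁ = 8.13 × 1.496×10^8 = 1.216248×10^9 km; r₂ = 2.12 × 1.496×10^8 = 3.17152×10^8 km.
The Hohmann ellipse has a_t = (r₁ + r₂)/2 = 7.667×10^8 km.
At periapsis, r = 3.17152×10^8 km.
Applying v² = μ(2/r − 1/a_t): v = 25.76 km/s.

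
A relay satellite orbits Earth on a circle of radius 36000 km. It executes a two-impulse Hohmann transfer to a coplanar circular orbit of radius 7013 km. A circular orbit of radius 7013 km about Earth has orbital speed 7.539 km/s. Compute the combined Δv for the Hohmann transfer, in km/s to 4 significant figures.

From the circular-orbit relation v² = μ/r at r = 7013 km: μ = v²r = (7.539)² × 7013 = 3.98595×10^5 km³/s².
Semi-major axis of the transfer orbit: a_t = (36000 + 7013)/2 = 21506.5 km.
Circular speed at r₁: v₁ = √(μ/r₁) = √(3.98595×10^5/36000) = 3.327 km/s.
Transfer-orbit speed at r₁ (vis-viva equation): v_a = √[μ(2/r₁ − 1/a_t)] = 1.900 km/s.
First burn Δv₁ = |v_a − v₁| = 1.427 km/s.
At r₂, v₂ = √(μ/r₂) = 7.539 km/s.
Transfer-orbit speed at r₂: v_p = √[μ(2/r₂ − 1/a_t)] = 9.754 km/s.
Second burn Δv₂ = |v₂ − v_p| = 2.215 km/s.
Total Δv = Δv₁ + Δv₂ = 3.642 km/s.

Δv = 3.642 km/s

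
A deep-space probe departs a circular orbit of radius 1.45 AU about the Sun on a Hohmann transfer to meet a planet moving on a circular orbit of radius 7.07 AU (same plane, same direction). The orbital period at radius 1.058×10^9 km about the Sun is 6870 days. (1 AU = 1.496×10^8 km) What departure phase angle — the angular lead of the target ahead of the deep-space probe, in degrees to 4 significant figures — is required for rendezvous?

From Kepler's third law T² = 4π²r³/μ at r = 1.058×10^9 km, T = 6870 days = 6870 × 86400 s = 5.93568×10^8 s: μ = 4π²r³/T² = 1.32701×10^11 km³/s².
In km: r₁ = 1.45 × 1.496×10^8 = 2.1692×10^8 km; r₂ = 7.07 × 1.496×10^8 = 1.057672×10^9 km.
Transfer-ellipse semi-major axis a_t = (r₁ + r₂)/2 = (2.1692×10^8 + 1.057672×10^9)/2 = 6.37296×10^8 km.
Transfer time t = π√(a_t³/μ) = 1.3875×10^8 s.
The target's mean motion on its circular orbit is ω₂ = √(μ/r₂³) = 1.0590×10^-8 rad/s.
Angle swept by the target during transfer: ω₂·t = 1.4694 rad = 84.19°.
Arrival is 180° from departure on the ellipse, so φ = 180° − 84.19° = 95.81°.

φ = 95.81°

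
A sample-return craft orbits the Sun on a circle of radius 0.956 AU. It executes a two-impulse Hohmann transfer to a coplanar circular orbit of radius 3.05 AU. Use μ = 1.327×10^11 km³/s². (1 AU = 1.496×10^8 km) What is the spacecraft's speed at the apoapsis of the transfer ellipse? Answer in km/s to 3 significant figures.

v = 11.8 km/s

In km: r₁ = 0.956 × 1.496×10^8 = 1.430176×10^8 km; r₂ = 3.05 × 1.496×10^8 = 4.5628×10^8 km.
Semi-major axis of the transfer orbit: a_t = (1.430176×10^8 + 4.5628×10^8)/2 = 2.996488×10^8 km.
The apoapsis of the transfer ellipse is at r = 4.5628×10^8 km.
From the vis-viva equation, v = √[μ(2/r − 1/a_t)] = 11.78 km/s.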